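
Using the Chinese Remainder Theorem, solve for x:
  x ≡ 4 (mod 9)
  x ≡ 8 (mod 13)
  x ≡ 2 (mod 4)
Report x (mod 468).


Moduli 9, 13, 4 are pairwise coprime; by CRT there is a unique solution modulo M = 9 · 13 · 4 = 468.
Solve pairwise, accumulating the modulus:
  Start with x ≡ 4 (mod 9).
  Combine with x ≡ 8 (mod 13): since gcd(9, 13) = 1, we get a unique residue mod 117.
    Write x = 4 + 9·t and substitute into x ≡ 8 (mod 13): 9·t ≡ 8 − 4 = 4 (mod 13).
    The inverse of 9 mod 13 is 3 (since 9·3 = 27 = 2·13 + 1), so t ≡ 3·4 = 12 ≡ 12 (mod 13).
    Then x = 4 + 9·12 = 112, valid modulo lcm(9, 13) = 117: x ≡ 112 (mod 117).
  Combine with x ≡ 2 (mod 4): since gcd(117, 4) = 1, we get a unique residue mod 468.
    Write x = 112 + 117·t and substitute into x ≡ 2 (mod 4): 117·t ≡ 2 − 112 = -110 (mod 4).
    Reduce coefficients mod 4: 1·t ≡ 2 (mod 4).
    So t ≡ 2 (mod 4).
    Then x = 112 + 117·2 = 346, valid modulo lcm(117, 4) = 468: x ≡ 346 (mod 468).
Verify: 346 mod 9 = 4 ✓, 346 mod 13 = 8 ✓, 346 mod 4 = 2 ✓.

x ≡ 346 (mod 468).


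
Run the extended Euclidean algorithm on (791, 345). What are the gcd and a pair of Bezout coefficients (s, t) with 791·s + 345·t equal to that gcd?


Euclidean algorithm on (791, 345) — divide until remainder is 0:
  791 = 2 · 345 + 101
  345 = 3 · 101 + 42
  101 = 2 · 42 + 17
  42 = 2 · 17 + 8
  17 = 2 · 8 + 1
  8 = 8 · 1 + 0
gcd(791, 345) = 1.
Track Bezout coefficients alongside the remainders: start with r₀ = 791 = a·1 + b·0 (s = 1, t = 0) and r₁ = 345 = a·0 + b·1 (s = 0, t = 1); each new remainder r_{k+1} = r_{k-1} − q_k·r_k inherits s_{k+1} = s_{k-1} − q_k·s_k, t_{k+1} = t_{k-1} − q_k·t_k, so r_k = a·s_k + b·t_k at every step:
  q = 2: r = 101, s = 1 − 2·0 = 1, t = 0 − 2·1 = -2  (check: 791·1 + 345·(-2) = 101)
  q = 3: r = 42, s = 0 − 3·1 = -3, t = 1 − 3·(-2) = 7  (check: 791·(-3) + 345·7 = 42)
  q = 2: r = 17, s = 1 − 2·(-3) = 7, t = -2 − 2·7 = -16  (check: 791·7 + 345·(-16) = 17)
  q = 2: r = 8, s = -3 − 2·7 = -17, t = 7 − 2·(-16) = 39  (check: 791·(-17) + 345·39 = 8)
  q = 2: r = 1, s = 7 − 2·(-17) = 41, t = -16 − 2·39 = -94  (check: 791·41 + 345·(-94) = 1)
The row with r = 1 (the gcd) gives the Bezout coefficients s = 41, t = -94.
Result: 791 · (41) + 345 · (-94) = 1.

gcd(791, 345) = 1; s = 41, t = -94 (check: 791·41 + 345·(-94) = 1).


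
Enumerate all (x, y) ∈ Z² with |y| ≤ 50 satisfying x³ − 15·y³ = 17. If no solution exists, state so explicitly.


The equation is x³ - 15y³ = 17. For fixed y, x³ = 15·y³ + 17, so a solution requires the RHS to be a perfect cube.
Strategy: iterate y from -50 to 50, compute RHS = 15·y³ + 17, and check whether it is a (positive or negative) perfect cube.
Check small values of y:
  y = 0: RHS = 17 is not a perfect cube.
  y = 1: RHS = 32 is not a perfect cube.
  y = -1: RHS = 2 is not a perfect cube.
  y = 2: RHS = 137 is not a perfect cube.
  y = -2: RHS = -103 is not a perfect cube.
  y = 3: RHS = 422 is not a perfect cube.
  y = -3: RHS = -388 is not a perfect cube.
Continuing the search up to |y| = 50 finds no solutions either.
No (x, y) in the scanned range satisfies the equation.

No integer solutions with |y| ≤ 50.


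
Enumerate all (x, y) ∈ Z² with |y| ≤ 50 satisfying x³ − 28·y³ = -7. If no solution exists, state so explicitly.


The equation is x³ - 28y³ = -7. For fixed y, x³ = 28·y³ − 7, so a solution requires the RHS to be a perfect cube.
Strategy: iterate y from -50 to 50, compute RHS = 28·y³ − 7, and check whether it is a (positive or negative) perfect cube.
Check small values of y:
  y = 0: RHS = -7 is not a perfect cube.
  y = 1: RHS = 21 is not a perfect cube.
  y = -1: RHS = -35 is not a perfect cube.
  y = 2: RHS = 217 is not a perfect cube.
  y = -2: RHS = -231 is not a perfect cube.
  y = 3: RHS = 749 is not a perfect cube.
  y = -3: RHS = -763 is not a perfect cube.
Continuing the search up to |y| = 50 finds no solutions either.
No (x, y) in the scanned range satisfies the equation.

No integer solutions with |y| ≤ 50.


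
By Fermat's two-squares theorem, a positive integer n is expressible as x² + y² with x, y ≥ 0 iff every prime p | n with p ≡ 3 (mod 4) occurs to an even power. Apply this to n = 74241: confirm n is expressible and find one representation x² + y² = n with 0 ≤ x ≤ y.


Step 1: Factor n = 74241 = 3^2 · 73 · 113.
Step 2: Check the mod-4 condition on each prime factor: 3 ≡ 3 (mod 4), exponent 2 (must be even); 73 ≡ 1 (mod 4), exponent 1; 113 ≡ 1 (mod 4), exponent 1.
All primes ≡ 3 (mod 4) appear to even exponent (or don't appear), so by the two-squares theorem n IS expressible as a sum of two squares.
Step 3: Build a representation. Group n = k² · m with k = 3 and m = 73 · 113 = 8249 (a product of primes ≡ 1 (mod 4)); a representation of m scales to one of n via (k·x)² + (k·y)² = k²(x² + y²). Each prime p ≡ 1 (mod 4) is itself a sum of two squares; find a² by testing p − a² for a perfect square:
  73: 73 − 1² = 72, 73 − 2² = 69, 73 − 3² = 64 = 8² ⇒ 73 = 3² + 8².
  113: 113 − 1² = 112, 113 − 2² = 109, 113 − 3² = 104, 113 − 4² = 97, 113 − 5² = 88, 113 − 6² = 77, 113 − 7² = 64 = 8² ⇒ 113 = 7² + 8².
  Combine using the Brahmagupta–Fibonacci identity (a² + b²)(c² + d²) = (ac − bd)² + (ad + bc)² = (ac + bd)² + (ad − bc)²:
  73 · 113 = 8249: from (3² + 8²)(7² + 8²), take (3·7 − 8·8, 3·8 + 8·7) = (21 − 64, 24 + 56) = (-43, 80); dropping signs (only squares matter) gives (43, 80); check 43² + 80² = 1849 + 6400 = 8249 ✓.
  Scale by k = 3: (3·43, 3·80) = (129, 240).
Step 4: Order so x ≤ y and verify: 129² + 240² = 16641 + 57600 = 74241 = n. ✓

n = 74241 = 129² + 240² (one valid representation with x ≤ y).


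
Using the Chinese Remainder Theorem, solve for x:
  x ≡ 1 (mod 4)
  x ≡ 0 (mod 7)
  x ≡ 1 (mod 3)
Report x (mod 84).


Moduli 4, 7, 3 are pairwise coprime; by CRT there is a unique solution modulo M = 4 · 7 · 3 = 84.
Solve pairwise, accumulating the modulus:
  Start with x ≡ 1 (mod 4).
  Combine with x ≡ 0 (mod 7): since gcd(4, 7) = 1, we get a unique residue mod 28.
    Write x = 1 + 4·t and substitute into x ≡ 0 (mod 7): 4·t ≡ 0 − 1 = -1 (mod 7).
    Reduce coefficients mod 7: 4·t ≡ 6 (mod 7).
    The inverse of 4 mod 7 is 2 (since 4·2 = 8 = 1·7 + 1), so t ≡ 2·6 = 12 ≡ 5 (mod 7).
    Then x = 1 + 4·5 = 21, valid modulo lcm(4, 7) = 28: x ≡ 21 (mod 28).
  Combine with x ≡ 1 (mod 3): since gcd(28, 3) = 1, we get a unique residue mod 84.
    Write x = 21 + 28·t and substitute into x ≡ 1 (mod 3): 28·t ≡ 1 − 21 = -20 (mod 3).
    Reduce coefficients mod 3: 1·t ≡ 1 (mod 3).
    So t ≡ 1 (mod 3).
    Then x = 21 + 28·1 = 49, valid modulo lcm(28, 3) = 84: x ≡ 49 (mod 84).
Verify: 49 mod 4 = 1 ✓, 49 mod 7 = 0 ✓, 49 mod 3 = 1 ✓.

x ≡ 49 (mod 84).


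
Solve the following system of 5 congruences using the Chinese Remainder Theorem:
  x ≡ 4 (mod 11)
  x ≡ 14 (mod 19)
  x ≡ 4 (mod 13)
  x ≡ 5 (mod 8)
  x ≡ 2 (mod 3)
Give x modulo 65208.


Product of moduli M = 11 · 19 · 13 · 8 · 3 = 65208.
Merge one congruence at a time:
  Start: x ≡ 4 (mod 11).
  Combine with x ≡ 14 (mod 19); new modulus lcm = 209.
    Write x = 4 + 11·t and substitute into x ≡ 14 (mod 19): 11·t ≡ 14 − 4 = 10 (mod 19).
    The inverse of 11 mod 19 is 7 (since 11·7 = 77 = 4·19 + 1), so t ≡ 7·10 = 70 ≡ 13 (mod 19).
    Then x = 4 + 11·13 = 147, valid modulo lcm(11, 19) = 209: x ≡ 147 (mod 209).
  Combine with x ≡ 4 (mod 13); new modulus lcm = 2717.
    Write x = 147 + 209·t and substitute into x ≡ 4 (mod 13): 209·t ≡ 4 − 147 = -143 (mod 13).
    Reduce coefficients mod 13: 1·t ≡ 0 (mod 13).
    So t ≡ 0 (mod 13).
    Then x = 147 + 209·0 = 147, valid modulo lcm(209, 13) = 2717: x ≡ 147 (mod 2717).
  Combine with x ≡ 5 (mod 8); new modulus lcm = 21736.
    Write x = 147 + 2717·t and substitute into x ≡ 5 (mod 8): 2717·t ≡ 5 − 147 = -142 (mod 8).
    Reduce coefficients mod 8: 5·t ≡ 2 (mod 8).
    The inverse of 5 mod 8 is 5 (since 5·5 = 25 = 3·8 + 1), so t ≡ 5·2 = 10 ≡ 2 (mod 8).
    Then x = 147 + 2717·2 = 5581, valid modulo lcm(2717, 8) = 21736: x ≡ 5581 (mod 21736).
  Combine with x ≡ 2 (mod 3); new modulus lcm = 65208.
    Write x = 5581 + 21736·t and substitute into x ≡ 2 (mod 3): 21736·t ≡ 2 − 5581 = -5579 (mod 3).
    Reduce coefficients mod 3: 1·t ≡ 1 (mod 3).
    So t ≡ 1 (mod 3).
    Then x = 5581 + 21736·1 = 27317, valid modulo lcm(21736, 3) = 65208: x ≡ 27317 (mod 65208).
Verify against each original: 27317 mod 11 = 4, 27317 mod 19 = 14, 27317 mod 13 = 4, 27317 mod 8 = 5, 27317 mod 3 = 2.

x ≡ 27317 (mod 65208).


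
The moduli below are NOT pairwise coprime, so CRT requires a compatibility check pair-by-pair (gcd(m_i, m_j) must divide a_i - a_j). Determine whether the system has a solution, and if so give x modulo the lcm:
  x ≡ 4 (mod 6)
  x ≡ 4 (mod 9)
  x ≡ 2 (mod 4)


Moduli 6, 9, 4 are not pairwise coprime, so CRT works modulo lcm(m_i) when all pairwise compatibility conditions hold.
Pairwise compatibility: gcd(m_i, m_j) must divide a_i - a_j for every pair.
Merge one congruence at a time:
  Start: x ≡ 4 (mod 6).
  Combine with x ≡ 4 (mod 9): gcd(6, 9) = 3; 4 - 4 = 0, which IS divisible by 3, so compatible.
    Write x = 4 + 6·t and substitute into x ≡ 4 (mod 9): 6·t ≡ 4 − 4 = 0 (mod 9).
    Divide the congruence (and modulus) by g = 3: 2·t ≡ 0 (mod 3).
    The inverse of 2 mod 3 is 2 (since 2·2 = 4 = 1·3 + 1), so t ≡ 2·0 = 0 ≡ 0 (mod 3).
    Then x = 4 + 6·0 = 4, valid modulo lcm(6, 9) = 18: x ≡ 4 (mod 18).
  Combine with x ≡ 2 (mod 4): gcd(18, 4) = 2; 2 - 4 = -2, which IS divisible by 2, so compatible.
    Write x = 4 + 18·t and substitute into x ≡ 2 (mod 4): 18·t ≡ 2 − 4 = -2 (mod 4).
    Divide the congruence (and modulus) by g = 2: 9·t ≡ -1 (mod 2).
    Reduce coefficients mod 2: 1·t ≡ 1 (mod 2).
    So t ≡ 1 (mod 2).
    Then x = 4 + 18·1 = 22, valid modulo lcm(18, 4) = 36: x ≡ 22 (mod 36).
Verify: 22 mod 6 = 4, 22 mod 9 = 4, 22 mod 4 = 2.

x ≡ 22 (mod 36).


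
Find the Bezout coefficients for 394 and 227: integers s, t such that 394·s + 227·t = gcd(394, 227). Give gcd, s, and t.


Euclidean algorithm on (394, 227) — divide until remainder is 0:
  394 = 1 · 227 + 167
  227 = 1 · 167 + 60
  167 = 2 · 60 + 47
  60 = 1 · 47 + 13
  47 = 3 · 13 + 8
  13 = 1 · 8 + 5
  8 = 1 · 5 + 3
  5 = 1 · 3 + 2
  3 = 1 · 2 + 1
  2 = 2 · 1 + 0
gcd(394, 227) = 1.
Track Bezout coefficients alongside the remainders: start with r₀ = 394 = a·1 + b·0 (s = 1, t = 0) and r₁ = 227 = a·0 + b·1 (s = 0, t = 1); each new remainder r_{k+1} = r_{k-1} − q_k·r_k inherits s_{k+1} = s_{k-1} − q_k·s_k, t_{k+1} = t_{k-1} − q_k·t_k, so r_k = a·s_k + b·t_k at every step:
  q = 1: r = 167, s = 1 − 1·0 = 1, t = 0 − 1·1 = -1  (check: 394·1 + 227·(-1) = 167)
  q = 1: r = 60, s = 0 − 1·1 = -1, t = 1 − 1·(-1) = 2  (check: 394·(-1) + 227·2 = 60)
  q = 2: r = 47, s = 1 − 2·(-1) = 3, t = -1 − 2·2 = -5  (check: 394·3 + 227·(-5) = 47)
  q = 1: r = 13, s = -1 − 1·3 = -4, t = 2 − 1·(-5) = 7  (check: 394·(-4) + 227·7 = 13)
  q = 3: r = 8, s = 3 − 3·(-4) = 15, t = -5 − 3·7 = -26  (check: 394·15 + 227·(-26) = 8)
  q = 1: r = 5, s = -4 − 1·15 = -19, t = 7 − 1·(-26) = 33  (check: 394·(-19) + 227·33 = 5)
  q = 1: r = 3, s = 15 − 1·(-19) = 34, t = -26 − 1·33 = -59  (check: 394·34 + 227·(-59) = 3)
  q = 1: r = 2, s = -19 − 1·34 = -53, t = 33 − 1·(-59) = 92  (check: 394·(-53) + 227·92 = 2)
  q = 1: r = 1, s = 34 − 1·(-53) = 87, t = -59 − 1·92 = -151  (check: 394·87 + 227·(-151) = 1)
The row with r = 1 (the gcd) gives the Bezout coefficients s = 87, t = -151.
Result: 394 · (87) + 227 · (-151) = 1.

gcd(394, 227) = 1; s = 87, t = -151 (check: 394·87 + 227·(-151) = 1).


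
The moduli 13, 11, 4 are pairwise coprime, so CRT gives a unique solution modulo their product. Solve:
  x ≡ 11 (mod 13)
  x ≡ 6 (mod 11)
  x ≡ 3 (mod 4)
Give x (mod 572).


Moduli 13, 11, 4 are pairwise coprime; by CRT there is a unique solution modulo M = 13 · 11 · 4 = 572.
Solve pairwise, accumulating the modulus:
  Start with x ≡ 11 (mod 13).
  Combine with x ≡ 6 (mod 11): since gcd(13, 11) = 1, we get a unique residue mod 143.
    Write x = 11 + 13·t and substitute into x ≡ 6 (mod 11): 13·t ≡ 6 − 11 = -5 (mod 11).
    Reduce coefficients mod 11: 2·t ≡ 6 (mod 11).
    The inverse of 2 mod 11 is 6 (since 2·6 = 12 = 1·11 + 1), so t ≡ 6·6 = 36 ≡ 3 (mod 11).
    Then x = 11 + 13·3 = 50, valid modulo lcm(13, 11) = 143: x ≡ 50 (mod 143).
  Combine with x ≡ 3 (mod 4): since gcd(143, 4) = 1, we get a unique residue mod 572.
    Write x = 50 + 143·t and substitute into x ≡ 3 (mod 4): 143·t ≡ 3 − 50 = -47 (mod 4).
    Reduce coefficients mod 4: 3·t ≡ 1 (mod 4).
    The inverse of 3 mod 4 is 3 (since 3·3 = 9 = 2·4 + 1), so t ≡ 3·1 = 3 ≡ 3 (mod 4).
    Then x = 50 + 143·3 = 479, valid modulo lcm(143, 4) = 572: x ≡ 479 (mod 572).
Verify: 479 mod 13 = 11 ✓, 479 mod 11 = 6 ✓, 479 mod 4 = 3 ✓.

x ≡ 479 (mod 572).


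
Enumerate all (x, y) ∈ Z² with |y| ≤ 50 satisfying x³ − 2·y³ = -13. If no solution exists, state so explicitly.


The equation is x³ - 2y³ = -13. For fixed y, x³ = 2·y³ − 13, so a solution requires the RHS to be a perfect cube.
Strategy: iterate y from -50 to 50, compute RHS = 2·y³ − 13, and check whether it is a (positive or negative) perfect cube.
Check small values of y:
  y = 0: RHS = -13 is not a perfect cube.
  y = 1: RHS = -11 is not a perfect cube.
  y = -1: RHS = -15 is not a perfect cube.
  y = 2: RHS = 3 is not a perfect cube.
  y = -2: RHS = -29 is not a perfect cube.
  y = 3: RHS = 41 is not a perfect cube.
  y = -3: RHS = -67 is not a perfect cube.
Continuing the search up to |y| = 50 finds no solutions either.
No (x, y) in the scanned range satisfies the equation.

No integer solutions with |y| ≤ 50.


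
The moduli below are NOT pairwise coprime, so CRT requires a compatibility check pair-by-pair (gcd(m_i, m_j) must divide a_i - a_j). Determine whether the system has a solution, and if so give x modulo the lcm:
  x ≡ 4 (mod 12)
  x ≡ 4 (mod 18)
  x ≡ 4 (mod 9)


Moduli 12, 18, 9 are not pairwise coprime, so CRT works modulo lcm(m_i) when all pairwise compatibility conditions hold.
Pairwise compatibility: gcd(m_i, m_j) must divide a_i - a_j for every pair.
Merge one congruence at a time:
  Start: x ≡ 4 (mod 12).
  Combine with x ≡ 4 (mod 18): gcd(12, 18) = 6; 4 - 4 = 0, which IS divisible by 6, so compatible.
    Write x = 4 + 12·t and substitute into x ≡ 4 (mod 18): 12·t ≡ 4 − 4 = 0 (mod 18).
    Divide the congruence (and modulus) by g = 6: 2·t ≡ 0 (mod 3).
    The inverse of 2 mod 3 is 2 (since 2·2 = 4 = 1·3 + 1), so t ≡ 2·0 = 0 ≡ 0 (mod 3).
    Then x = 4 + 12·0 = 4, valid modulo lcm(12, 18) = 36: x ≡ 4 (mod 36).
  Combine with x ≡ 4 (mod 9): gcd(36, 9) = 9; 4 - 4 = 0, which IS divisible by 9, so compatible.
    Write x = 4 + 36·t and substitute into x ≡ 4 (mod 9): 36·t ≡ 4 − 4 = 0 (mod 9).
    Divide the congruence (and modulus) by g = 9: 4·t ≡ 0 (mod 1).
    Modulo 1 every t works; take t = 0.
    Then x = 4 + 36·0 = 4, valid modulo lcm(36, 9) = 36: x ≡ 4 (mod 36).
Verify: 4 mod 12 = 4, 4 mod 18 = 4, 4 mod 9 = 4.

x ≡ 4 (mod 36).


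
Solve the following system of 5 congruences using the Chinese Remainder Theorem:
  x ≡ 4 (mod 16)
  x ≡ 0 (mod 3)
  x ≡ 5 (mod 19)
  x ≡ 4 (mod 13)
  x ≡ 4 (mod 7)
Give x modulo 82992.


Product of moduli M = 16 · 3 · 19 · 13 · 7 = 82992.
Merge one congruence at a time:
  Start: x ≡ 4 (mod 16).
  Combine with x ≡ 0 (mod 3); new modulus lcm = 48.
    Write x = 4 + 16·t and substitute into x ≡ 0 (mod 3): 16·t ≡ 0 − 4 = -4 (mod 3).
    Reduce coefficients mod 3: 1·t ≡ 2 (mod 3).
    So t ≡ 2 (mod 3).
    Then x = 4 + 16·2 = 36, valid modulo lcm(16, 3) = 48: x ≡ 36 (mod 48).
  Combine with x ≡ 5 (mod 19); new modulus lcm = 912.
    Write x = 36 + 48·t and substitute into x ≡ 5 (mod 19): 48·t ≡ 5 − 36 = -31 (mod 19).
    Reduce coefficients mod 19: 10·t ≡ 7 (mod 19).
    The inverse of 10 mod 19 is 2 (since 10·2 = 20 = 1·19 + 1), so t ≡ 2·7 = 14 ≡ 14 (mod 19).
    Then x = 36 + 48·14 = 708, valid modulo lcm(48, 19) = 912: x ≡ 708 (mod 912).
  Combine with x ≡ 4 (mod 13); new modulus lcm = 11856.
    Write x = 708 + 912·t and substitute into x ≡ 4 (mod 13): 912·t ≡ 4 − 708 = -704 (mod 13).
    Reduce coefficients mod 13: 2·t ≡ 11 (mod 13).
    The inverse of 2 mod 13 is 7 (since 2·7 = 14 = 1·13 + 1), so t ≡ 7·11 = 77 ≡ 12 (mod 13).
    Then x = 708 + 912·12 = 11652, valid modulo lcm(912, 13) = 11856: x ≡ 11652 (mod 11856).
  Combine with x ≡ 4 (mod 7); new modulus lcm = 82992.
    Write x = 11652 + 11856·t and substitute into x ≡ 4 (mod 7): 11856·t ≡ 4 − 11652 = -11648 (mod 7).
    Reduce coefficients mod 7: 5·t ≡ 0 (mod 7).
    The inverse of 5 mod 7 is 3 (since 5·3 = 15 = 2·7 + 1), so t ≡ 3·0 = 0 ≡ 0 (mod 7).
    Then x = 11652 + 11856·0 = 11652, valid modulo lcm(11856, 7) = 82992: x ≡ 11652 (mod 82992).
Verify against each original: 11652 mod 16 = 4, 11652 mod 3 = 0, 11652 mod 19 = 5, 11652 mod 13 = 4, 11652 mod 7 = 4.

x ≡ 11652 (mod 82992).


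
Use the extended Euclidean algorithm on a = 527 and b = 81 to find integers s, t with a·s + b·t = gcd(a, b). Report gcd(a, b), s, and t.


Euclidean algorithm on (527, 81) — divide until remainder is 0:
  527 = 6 · 81 + 41
  81 = 1 · 41 + 40
  41 = 1 · 40 + 1
  40 = 40 · 1 + 0
gcd(527, 81) = 1.
Track Bezout coefficients alongside the remainders: start with r₀ = 527 = a·1 + b·0 (s = 1, t = 0) and r₁ = 81 = a·0 + b·1 (s = 0, t = 1); each new remainder r_{k+1} = r_{k-1} − q_k·r_k inherits s_{k+1} = s_{k-1} − q_k·s_k, t_{k+1} = t_{k-1} − q_k·t_k, so r_k = a·s_k + b·t_k at every step:
  q = 6: r = 41, s = 1 − 6·0 = 1, t = 0 − 6·1 = -6  (check: 527·1 + 81·(-6) = 41)
  q = 1: r = 40, s = 0 − 1·1 = -1, t = 1 − 1·(-6) = 7  (check: 527·(-1) + 81·7 = 40)
  q = 1: r = 1, s = 1 − 1·(-1) = 2, t = -6 − 1·7 = -13  (check: 527·2 + 81·(-13) = 1)
The row with r = 1 (the gcd) gives the Bezout coefficients s = 2, t = -13.
Result: 527 · (2) + 81 · (-13) = 1.

gcd(527, 81) = 1; s = 2, t = -13 (check: 527·2 + 81·(-13) = 1).


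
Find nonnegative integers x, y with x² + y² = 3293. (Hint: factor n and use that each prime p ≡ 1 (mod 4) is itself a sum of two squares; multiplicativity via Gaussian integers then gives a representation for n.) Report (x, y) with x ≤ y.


Step 1: Factor n = 3293 = 37 · 89.
Step 2: Check the mod-4 condition on each prime factor: 37 ≡ 1 (mod 4), exponent 1; 89 ≡ 1 (mod 4), exponent 1.
All primes ≡ 3 (mod 4) appear to even exponent (or don't appear), so by the two-squares theorem n IS expressible as a sum of two squares.
Step 3: Build a representation. Here n = 37 · 89 is a product of primes ≡ 1 (mod 4). Each prime p ≡ 1 (mod 4) is itself a sum of two squares; find a² by testing p − a² for a perfect square:
  37: 37 − 1² = 36 = 6² ⇒ 37 = 1² + 6².
  89: 89 − 1² = 88, 89 − 2² = 85, 89 − 3² = 80, 89 − 4² = 73, 89 − 5² = 64 = 8² ⇒ 89 = 5² + 8².
  Combine using the Brahmagupta–Fibonacci identity (a² + b²)(c² + d²) = (ac − bd)² + (ad + bc)² = (ac + bd)² + (ad − bc)²:
  37 · 89 = 3293: from (1² + 6²)(5² + 8²), take (1·5 − 6·8, 1·8 + 6·5) = (5 − 48, 8 + 30) = (-43, 38); dropping signs (only squares matter) gives (43, 38); check 43² + 38² = 1849 + 1444 = 3293 ✓.
Step 4: Order so x ≤ y and verify: 38² + 43² = 1444 + 1849 = 3293 = n. ✓

n = 3293 = 38² + 43² (one valid representation with x ≤ y).


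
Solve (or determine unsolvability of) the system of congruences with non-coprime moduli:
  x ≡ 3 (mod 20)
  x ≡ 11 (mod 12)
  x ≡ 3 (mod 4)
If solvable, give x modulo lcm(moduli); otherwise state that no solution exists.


Moduli 20, 12, 4 are not pairwise coprime, so CRT works modulo lcm(m_i) when all pairwise compatibility conditions hold.
Pairwise compatibility: gcd(m_i, m_j) must divide a_i - a_j for every pair.
Merge one congruence at a time:
  Start: x ≡ 3 (mod 20).
  Combine with x ≡ 11 (mod 12): gcd(20, 12) = 4; 11 - 3 = 8, which IS divisible by 4, so compatible.
    Write x = 3 + 20·t and substitute into x ≡ 11 (mod 12): 20·t ≡ 11 − 3 = 8 (mod 12).
    Divide the congruence (and modulus) by g = 4: 5·t ≡ 2 (mod 3).
    Reduce coefficients mod 3: 2·t ≡ 2 (mod 3).
    The inverse of 2 mod 3 is 2 (since 2·2 = 4 = 1·3 + 1), so t ≡ 2·2 = 4 ≡ 1 (mod 3).
    Then x = 3 + 20·1 = 23, valid modulo lcm(20, 12) = 60: x ≡ 23 (mod 60).
  Combine with x ≡ 3 (mod 4): gcd(60, 4) = 4; 3 - 23 = -20, which IS divisible by 4, so compatible.
    Write x = 23 + 60·t and substitute into x ≡ 3 (mod 4): 60·t ≡ 3 − 23 = -20 (mod 4).
    Divide the congruence (and modulus) by g = 4: 15·t ≡ -5 (mod 1).
    Modulo 1 every t works; take t = 0.
    Then x = 23 + 60·0 = 23, valid modulo lcm(60, 4) = 60: x ≡ 23 (mod 60).
Verify: 23 mod 20 = 3, 23 mod 12 = 11, 23 mod 4 = 3.

x ≡ 23 (mod 60).


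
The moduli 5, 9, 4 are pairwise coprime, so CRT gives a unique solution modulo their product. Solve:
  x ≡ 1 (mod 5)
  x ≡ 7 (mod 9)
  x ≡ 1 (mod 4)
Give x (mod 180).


Moduli 5, 9, 4 are pairwise coprime; by CRT there is a unique solution modulo M = 5 · 9 · 4 = 180.
Solve pairwise, accumulating the modulus:
  Start with x ≡ 1 (mod 5).
  Combine with x ≡ 7 (mod 9): since gcd(5, 9) = 1, we get a unique residue mod 45.
    Write x = 1 + 5·t and substitute into x ≡ 7 (mod 9): 5·t ≡ 7 − 1 = 6 (mod 9).
    The inverse of 5 mod 9 is 2 (since 5·2 = 10 = 1·9 + 1), so t ≡ 2·6 = 12 ≡ 3 (mod 9).
    Then x = 1 + 5·3 = 16, valid modulo lcm(5, 9) = 45: x ≡ 16 (mod 45).
  Combine with x ≡ 1 (mod 4): since gcd(45, 4) = 1, we get a unique residue mod 180.
    Write x = 16 + 45·t and substitute into x ≡ 1 (mod 4): 45·t ≡ 1 − 16 = -15 (mod 4).
    Reduce coefficients mod 4: 1·t ≡ 1 (mod 4).
    So t ≡ 1 (mod 4).
    Then x = 16 + 45·1 = 61, valid modulo lcm(45, 4) = 180: x ≡ 61 (mod 180).
Verify: 61 mod 5 = 1 ✓, 61 mod 9 = 7 ✓, 61 mod 4 = 1 ✓.

x ≡ 61 (mod 180).


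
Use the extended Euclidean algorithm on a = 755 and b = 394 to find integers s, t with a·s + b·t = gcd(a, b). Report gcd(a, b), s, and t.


Euclidean algorithm on (755, 394) — divide until remainder is 0:
  755 = 1 · 394 + 361
  394 = 1 · 361 + 33
  361 = 10 · 33 + 31
  33 = 1 · 31 + 2
  31 = 15 · 2 + 1
  2 = 2 · 1 + 0
gcd(755, 394) = 1.
Track Bezout coefficients alongside the remainders: start with r₀ = 755 = a·1 + b·0 (s = 1, t = 0) and r₁ = 394 = a·0 + b·1 (s = 0, t = 1); each new remainder r_{k+1} = r_{k-1} − q_k·r_k inherits s_{k+1} = s_{k-1} − q_k·s_k, t_{k+1} = t_{k-1} − q_k·t_k, so r_k = a·s_k + b·t_k at every step:
  q = 1: r = 361, s = 1 − 1·0 = 1, t = 0 − 1·1 = -1  (check: 755·1 + 394·(-1) = 361)
  q = 1: r = 33, s = 0 − 1·1 = -1, t = 1 − 1·(-1) = 2  (check: 755·(-1) + 394·2 = 33)
  q = 10: r = 31, s = 1 − 10·(-1) = 11, t = -1 − 10·2 = -21  (check: 755·11 + 394·(-21) = 31)
  q = 1: r = 2, s = -1 − 1·11 = -12, t = 2 − 1·(-21) = 23  (check: 755·(-12) + 394·23 = 2)
  q = 15: r = 1, s = 11 − 15·(-12) = 191, t = -21 − 15·23 = -366  (check: 755·191 + 394·(-366) = 1)
The row with r = 1 (the gcd) gives the Bezout coefficients s = 191, t = -366.
Result: 755 · (191) + 394 · (-366) = 1.

gcd(755, 394) = 1; s = 191, t = -366 (check: 755·191 + 394·(-366) = 1).


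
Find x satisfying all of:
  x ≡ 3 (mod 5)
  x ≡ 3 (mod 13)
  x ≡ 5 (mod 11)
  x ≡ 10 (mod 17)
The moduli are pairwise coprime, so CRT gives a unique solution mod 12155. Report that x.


Product of moduli M = 5 · 13 · 11 · 17 = 12155.
Merge one congruence at a time:
  Start: x ≡ 3 (mod 5).
  Combine with x ≡ 3 (mod 13); new modulus lcm = 65.
    Write x = 3 + 5·t and substitute into x ≡ 3 (mod 13): 5·t ≡ 3 − 3 = 0 (mod 13).
    The inverse of 5 mod 13 is 8 (since 5·8 = 40 = 3·13 + 1), so t ≡ 8·0 = 0 ≡ 0 (mod 13).
    Then x = 3 + 5·0 = 3, valid modulo lcm(5, 13) = 65: x ≡ 3 (mod 65).
  Combine with x ≡ 5 (mod 11); new modulus lcm = 715.
    Write x = 3 + 65·t and substitute into x ≡ 5 (mod 11): 65·t ≡ 5 − 3 = 2 (mod 11).
    Reduce coefficients mod 11: 10·t ≡ 2 (mod 11).
    The inverse of 10 mod 11 is 10 (since 10·10 = 100 = 9·11 + 1), so t ≡ 10·2 = 20 ≡ 9 (mod 11).
    Then x = 3 + 65·9 = 588, valid modulo lcm(65, 11) = 715: x ≡ 588 (mod 715).
  Combine with x ≡ 10 (mod 17); new modulus lcm = 12155.
    Write x = 588 + 715·t and substitute into x ≡ 10 (mod 17): 715·t ≡ 10 − 588 = -578 (mod 17).
    Reduce coefficients mod 17: 1·t ≡ 0 (mod 17).
    So t ≡ 0 (mod 17).
    Then x = 588 + 715·0 = 588, valid modulo lcm(715, 17) = 12155: x ≡ 588 (mod 12155).
Verify against each original: 588 mod 5 = 3, 588 mod 13 = 3, 588 mod 11 = 5, 588 mod 17 = 10.

x ≡ 588 (mod 12155).


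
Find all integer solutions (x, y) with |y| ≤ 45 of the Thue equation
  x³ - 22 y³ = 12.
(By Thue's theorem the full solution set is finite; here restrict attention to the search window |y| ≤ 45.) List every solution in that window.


The equation is x³ - 22y³ = 12. For fixed y, x³ = 22·y³ + 12, so a solution requires the RHS to be a perfect cube.
Strategy: iterate y from -45 to 45, compute RHS = 22·y³ + 12, and check whether it is a (positive or negative) perfect cube.
Check small values of y:
  y = 0: RHS = 12 is not a perfect cube.
  y = 1: RHS = 34 is not a perfect cube.
  y = -1: RHS = -10 is not a perfect cube.
  y = 2: RHS = 188 is not a perfect cube.
  y = -2: RHS = -164 is not a perfect cube.
  y = 3: RHS = 606 is not a perfect cube.
  y = -3: RHS = -582 is not a perfect cube.
Continuing the search up to |y| = 45 finds no solutions either.
No (x, y) in the scanned range satisfies the equation.

No integer solutions with |y| ≤ 45.


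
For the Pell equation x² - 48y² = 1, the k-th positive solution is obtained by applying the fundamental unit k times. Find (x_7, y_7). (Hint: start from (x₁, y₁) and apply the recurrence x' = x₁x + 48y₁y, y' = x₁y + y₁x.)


Step 1: Find the fundamental solution (x₁, y₁) of x² - 48y² = 1.
  Expand √48 as a continued fraction. a₀ = ⌊√48⌋ = 6; iterate m_{k+1} = d_k·a_k − m_k, d_{k+1} = (48 − m_{k+1}²)/d_k, a_{k+1} = ⌊(a₀ + m_{k+1})/d_{k+1}⌋ (starting m₀ = 0, d₀ = 1), with convergents p_k = a_k·p_{k-1} + p_{k-2}, q_k = a_k·q_{k-1} + q_{k-2} (p₋₁ = 1, q₋₁ = 0):
  k = 0: a₀ = 6; p₀/q₀ = 6/1; p₀² − 48·q₀² = 36 − 48 = -12.
  k = 1: m = 6, d = 12, a = ⌊(6 + 6)/12⌋ = 1; p/q = (1·6 + 1)/(1·1 + 0) = 7/1; p² − 48·q² = 49 − 48 = 1.
  The first convergent with p² − 48·q² = 1 gives the fundamental solution (x₁, y₁) = (7, 1).
Step 2: Apply the recurrence (x_{n+1}, y_{n+1}) = (x₁x_n + 48y₁y_n, x₁y_n + y₁x_n) repeatedly.
  From (x_1, y_1) = (7, 1): x_2 = 7·7 + 48·1·1 = 97; y_2 = 7·1 + 1·7 = 14.
  From (x_2, y_2) = (97, 14): x_3 = 7·97 + 48·1·14 = 1351; y_3 = 7·14 + 1·97 = 195.
  From (x_3, y_3) = (1351, 195): x_4 = 7·1351 + 48·1·195 = 18817; y_4 = 7·195 + 1·1351 = 2716.
  From (x_4, y_4) = (18817, 2716): x_5 = 7·18817 + 48·1·2716 = 262087; y_5 = 7·2716 + 1·18817 = 37829.
  From (x_5, y_5) = (262087, 37829): x_6 = 7·262087 + 48·1·37829 = 3650401; y_6 = 7·37829 + 1·262087 = 526890.
  From (x_6, y_6) = (3650401, 526890): x_7 = 7·3650401 + 48·1·526890 = 50843527; y_7 = 7·526890 + 1·3650401 = 7338631.
Step 3: Verify x_7² - 48·y_7² = 2585064237799729 - 2585064237799728 = 1 (should be 1). ✓

(x_1, y_1) = (7, 1); (x_7, y_7) = (50843527, 7338631).


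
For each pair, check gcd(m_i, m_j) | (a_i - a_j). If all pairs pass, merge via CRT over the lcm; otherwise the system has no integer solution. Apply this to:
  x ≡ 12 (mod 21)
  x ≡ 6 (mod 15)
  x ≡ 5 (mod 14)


Moduli 21, 15, 14 are not pairwise coprime, so CRT works modulo lcm(m_i) when all pairwise compatibility conditions hold.
Pairwise compatibility: gcd(m_i, m_j) must divide a_i - a_j for every pair.
Merge one congruence at a time:
  Start: x ≡ 12 (mod 21).
  Combine with x ≡ 6 (mod 15): gcd(21, 15) = 3; 6 - 12 = -6, which IS divisible by 3, so compatible.
    Write x = 12 + 21·t and substitute into x ≡ 6 (mod 15): 21·t ≡ 6 − 12 = -6 (mod 15).
    Divide the congruence (and modulus) by g = 3: 7·t ≡ -2 (mod 5).
    Reduce coefficients mod 5: 2·t ≡ 3 (mod 5).
    The inverse of 2 mod 5 is 3 (since 2·3 = 6 = 1·5 + 1), so t ≡ 3·3 = 9 ≡ 4 (mod 5).
    Then x = 12 + 21·4 = 96, valid modulo lcm(21, 15) = 105: x ≡ 96 (mod 105).
  Combine with x ≡ 5 (mod 14): gcd(105, 14) = 7; 5 - 96 = -91, which IS divisible by 7, so compatible.
    Write x = 96 + 105·t and substitute into x ≡ 5 (mod 14): 105·t ≡ 5 − 96 = -91 (mod 14).
    Divide the congruence (and modulus) by g = 7: 15·t ≡ -13 (mod 2).
    Reduce coefficients mod 2: 1·t ≡ 1 (mod 2).
    So t ≡ 1 (mod 2).
    Then x = 96 + 105·1 = 201, valid modulo lcm(105, 14) = 210: x ≡ 201 (mod 210).
Verify: 201 mod 21 = 12, 201 mod 15 = 6, 201 mod 14 = 5.

x ≡ 201 (mod 210).


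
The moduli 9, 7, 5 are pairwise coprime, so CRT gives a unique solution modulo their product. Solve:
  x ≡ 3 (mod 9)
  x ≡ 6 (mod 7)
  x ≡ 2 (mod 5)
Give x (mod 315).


Moduli 9, 7, 5 are pairwise coprime; by CRT there is a unique solution modulo M = 9 · 7 · 5 = 315.
Solve pairwise, accumulating the modulus:
  Start with x ≡ 3 (mod 9).
  Combine with x ≡ 6 (mod 7): since gcd(9, 7) = 1, we get a unique residue mod 63.
    Write x = 3 + 9·t and substitute into x ≡ 6 (mod 7): 9·t ≡ 6 − 3 = 3 (mod 7).
    Reduce coefficients mod 7: 2·t ≡ 3 (mod 7).
    The inverse of 2 mod 7 is 4 (since 2·4 = 8 = 1·7 + 1), so t ≡ 4·3 = 12 ≡ 5 (mod 7).
    Then x = 3 + 9·5 = 48, valid modulo lcm(9, 7) = 63: x ≡ 48 (mod 63).
  Combine with x ≡ 2 (mod 5): since gcd(63, 5) = 1, we get a unique residue mod 315.
    Write x = 48 + 63·t and substitute into x ≡ 2 (mod 5): 63·t ≡ 2 − 48 = -46 (mod 5).
    Reduce coefficients mod 5: 3·t ≡ 4 (mod 5).
    The inverse of 3 mod 5 is 2 (since 3·2 = 6 = 1·5 + 1), so t ≡ 2·4 = 8 ≡ 3 (mod 5).
    Then x = 48 + 63·3 = 237, valid modulo lcm(63, 5) = 315: x ≡ 237 (mod 315).
Verify: 237 mod 9 = 3 ✓, 237 mod 7 = 6 ✓, 237 mod 5 = 2 ✓.

x ≡ 237 (mod 315).


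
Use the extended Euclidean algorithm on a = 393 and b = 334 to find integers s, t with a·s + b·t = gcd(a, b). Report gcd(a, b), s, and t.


Euclidean algorithm on (393, 334) — divide until remainder is 0:
  393 = 1 · 334 + 59
  334 = 5 · 59 + 39
  59 = 1 · 39 + 20
  39 = 1 · 20 + 19
  20 = 1 · 19 + 1
  19 = 19 · 1 + 0
gcd(393, 334) = 1.
Track Bezout coefficients alongside the remainders: start with r₀ = 393 = a·1 + b·0 (s = 1, t = 0) and r₁ = 334 = a·0 + b·1 (s = 0, t = 1); each new remainder r_{k+1} = r_{k-1} − q_k·r_k inherits s_{k+1} = s_{k-1} − q_k·s_k, t_{k+1} = t_{k-1} − q_k·t_k, so r_k = a·s_k + b·t_k at every step:
  q = 1: r = 59, s = 1 − 1·0 = 1, t = 0 − 1·1 = -1  (check: 393·1 + 334·(-1) = 59)
  q = 5: r = 39, s = 0 − 5·1 = -5, t = 1 − 5·(-1) = 6  (check: 393·(-5) + 334·6 = 39)
  q = 1: r = 20, s = 1 − 1·(-5) = 6, t = -1 − 1·6 = -7  (check: 393·6 + 334·(-7) = 20)
  q = 1: r = 19, s = -5 − 1·6 = -11, t = 6 − 1·(-7) = 13  (check: 393·(-11) + 334·13 = 19)
  q = 1: r = 1, s = 6 − 1·(-11) = 17, t = -7 − 1·13 = -20  (check: 393·17 + 334·(-20) = 1)
The row with r = 1 (the gcd) gives the Bezout coefficients s = 17, t = -20.
Result: 393 · (17) + 334 · (-20) = 1.

gcd(393, 334) = 1; s = 17, t = -20 (check: 393·17 + 334·(-20) = 1).


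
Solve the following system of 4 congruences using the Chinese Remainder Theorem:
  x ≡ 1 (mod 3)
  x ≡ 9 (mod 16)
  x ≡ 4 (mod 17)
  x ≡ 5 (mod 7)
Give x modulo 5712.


Product of moduli M = 3 · 16 · 17 · 7 = 5712.
Merge one congruence at a time:
  Start: x ≡ 1 (mod 3).
  Combine with x ≡ 9 (mod 16); new modulus lcm = 48.
    Write x = 1 + 3·t and substitute into x ≡ 9 (mod 16): 3·t ≡ 9 − 1 = 8 (mod 16).
    The inverse of 3 mod 16 is 11 (since 3·11 = 33 = 2·16 + 1), so t ≡ 11·8 = 88 ≡ 8 (mod 16).
    Then x = 1 + 3·8 = 25, valid modulo lcm(3, 16) = 48: x ≡ 25 (mod 48).
  Combine with x ≡ 4 (mod 17); new modulus lcm = 816.
    Write x = 25 + 48·t and substitute into x ≡ 4 (mod 17): 48·t ≡ 4 − 25 = -21 (mod 17).
    Reduce coefficients mod 17: 14·t ≡ 13 (mod 17).
    The inverse of 14 mod 17 is 11 (since 14·11 = 154 = 9·17 + 1), so t ≡ 11·13 = 143 ≡ 7 (mod 17).
    Then x = 25 + 48·7 = 361, valid modulo lcm(48, 17) = 816: x ≡ 361 (mod 816).
  Combine with x ≡ 5 (mod 7); new modulus lcm = 5712.
    Write x = 361 + 816·t and substitute into x ≡ 5 (mod 7): 816·t ≡ 5 − 361 = -356 (mod 7).
    Reduce coefficients mod 7: 4·t ≡ 1 (mod 7).
    The inverse of 4 mod 7 is 2 (since 4·2 = 8 = 1·7 + 1), so t ≡ 2·1 = 2 ≡ 2 (mod 7).
    Then x = 361 + 816·2 = 1993, valid modulo lcm(816, 7) = 5712: x ≡ 1993 (mod 5712).
Verify against each original: 1993 mod 3 = 1, 1993 mod 16 = 9, 1993 mod 17 = 4, 1993 mod 7 = 5.

x ≡ 1993 (mod 5712).


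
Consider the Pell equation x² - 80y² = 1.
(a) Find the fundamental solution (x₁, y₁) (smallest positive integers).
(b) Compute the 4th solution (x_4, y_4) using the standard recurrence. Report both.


Step 1: Find the fundamental solution (x₁, y₁) of x² - 80y² = 1.
  Expand √80 as a continued fraction. a₀ = ⌊√80⌋ = 8; iterate m_{k+1} = d_k·a_k − m_k, d_{k+1} = (80 − m_{k+1}²)/d_k, a_{k+1} = ⌊(a₀ + m_{k+1})/d_{k+1}⌋ (starting m₀ = 0, d₀ = 1), with convergents p_k = a_k·p_{k-1} + p_{k-2}, q_k = a_k·q_{k-1} + q_{k-2} (p₋₁ = 1, q₋₁ = 0):
  k = 0: a₀ = 8; p₀/q₀ = 8/1; p₀² − 80·q₀² = 64 − 80 = -16.
  k = 1: m = 8, d = 16, a = ⌊(8 + 8)/16⌋ = 1; p/q = (1·8 + 1)/(1·1 + 0) = 9/1; p² − 80·q² = 81 − 80 = 1.
  The first convergent with p² − 80·q² = 1 gives the fundamental solution (x₁, y₁) = (9, 1).
Step 2: Apply the recurrence (x_{n+1}, y_{n+1}) = (x₁x_n + 80y₁y_n, x₁y_n + y₁x_n) repeatedly.
  From (x_1, y_1) = (9, 1): x_2 = 9·9 + 80·1·1 = 161; y_2 = 9·1 + 1·9 = 18.
  From (x_2, y_2) = (161, 18): x_3 = 9·161 + 80·1·18 = 2889; y_3 = 9·18 + 1·161 = 323.
  From (x_3, y_3) = (2889, 323): x_4 = 9·2889 + 80·1·323 = 51841; y_4 = 9·323 + 1·2889 = 5796.
Step 3: Verify x_4² - 80·y_4² = 2687489281 - 2687489280 = 1 (should be 1). ✓

(x_1, y_1) = (9, 1); (x_4, y_4) = (51841, 5796).


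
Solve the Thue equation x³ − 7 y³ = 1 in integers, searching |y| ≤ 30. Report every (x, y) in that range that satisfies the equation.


The equation is x³ - 7y³ = 1. For fixed y, x³ = 7·y³ + 1, so a solution requires the RHS to be a perfect cube.
Strategy: iterate y from -30 to 30, compute RHS = 7·y³ + 1, and check whether it is a (positive or negative) perfect cube.
Check small values of y:
  y = 0: RHS = 1 = (1)³ ⇒ x = 1 works.
  y = 1: RHS = 8 = (2)³ ⇒ x = 2 works.
  y = -1: RHS = -6 is not a perfect cube.
  y = 2: RHS = 57 is not a perfect cube.
  y = -2: RHS = -55 is not a perfect cube.
  y = 3: RHS = 190 is not a perfect cube.
  y = -3: RHS = -188 is not a perfect cube.
Continuing the search up to |y| = 30 finds no further solutions beyond those listed.
Collected solutions: (1, 0), (2, 1).

Solutions (with |y| ≤ 30): (1, 0), (2, 1).


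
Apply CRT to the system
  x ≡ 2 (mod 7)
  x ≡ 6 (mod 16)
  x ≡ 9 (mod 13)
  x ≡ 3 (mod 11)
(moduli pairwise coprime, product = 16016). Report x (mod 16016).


Product of moduli M = 7 · 16 · 13 · 11 = 16016.
Merge one congruence at a time:
  Start: x ≡ 2 (mod 7).
  Combine with x ≡ 6 (mod 16); new modulus lcm = 112.
    Write x = 2 + 7·t and substitute into x ≡ 6 (mod 16): 7·t ≡ 6 − 2 = 4 (mod 16).
    The inverse of 7 mod 16 is 7 (since 7·7 = 49 = 3·16 + 1), so t ≡ 7·4 = 28 ≡ 12 (mod 16).
    Then x = 2 + 7·12 = 86, valid modulo lcm(7, 16) = 112: x ≡ 86 (mod 112).
  Combine with x ≡ 9 (mod 13); new modulus lcm = 1456.
    Write x = 86 + 112·t and substitute into x ≡ 9 (mod 13): 112·t ≡ 9 − 86 = -77 (mod 13).
    Reduce coefficients mod 13: 8·t ≡ 1 (mod 13).
    The inverse of 8 mod 13 is 5 (since 8·5 = 40 = 3·13 + 1), so t ≡ 5·1 = 5 ≡ 5 (mod 13).
    Then x = 86 + 112·5 = 646, valid modulo lcm(112, 13) = 1456: x ≡ 646 (mod 1456).
  Combine with x ≡ 3 (mod 11); new modulus lcm = 16016.
    Write x = 646 + 1456·t and substitute into x ≡ 3 (mod 11): 1456·t ≡ 3 − 646 = -643 (mod 11).
    Reduce coefficients mod 11: 4·t ≡ 6 (mod 11).
    The inverse of 4 mod 11 is 3 (since 4·3 = 12 = 1·11 + 1), so t ≡ 3·6 = 18 ≡ 7 (mod 11).
    Then x = 646 + 1456·7 = 10838, valid modulo lcm(1456, 11) = 16016: x ≡ 10838 (mod 16016).
Verify against each original: 10838 mod 7 = 2, 10838 mod 16 = 6, 10838 mod 13 = 9, 10838 mod 11 = 3.

x ≡ 10838 (mod 16016).


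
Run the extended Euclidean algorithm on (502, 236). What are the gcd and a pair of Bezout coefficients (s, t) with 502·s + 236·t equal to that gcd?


Euclidean algorithm on (502, 236) — divide until remainder is 0:
  502 = 2 · 236 + 30
  236 = 7 · 30 + 26
  30 = 1 · 26 + 4
  26 = 6 · 4 + 2
  4 = 2 · 2 + 0
gcd(502, 236) = 2.
Track Bezout coefficients alongside the remainders: start with r₀ = 502 = a·1 + b·0 (s = 1, t = 0) and r₁ = 236 = a·0 + b·1 (s = 0, t = 1); each new remainder r_{k+1} = r_{k-1} − q_k·r_k inherits s_{k+1} = s_{k-1} − q_k·s_k, t_{k+1} = t_{k-1} − q_k·t_k, so r_k = a·s_k + b·t_k at every step:
  q = 2: r = 30, s = 1 − 2·0 = 1, t = 0 − 2·1 = -2  (check: 502·1 + 236·(-2) = 30)
  q = 7: r = 26, s = 0 − 7·1 = -7, t = 1 − 7·(-2) = 15  (check: 502·(-7) + 236·15 = 26)
  q = 1: r = 4, s = 1 − 1·(-7) = 8, t = -2 − 1·15 = -17  (check: 502·8 + 236·(-17) = 4)
  q = 6: r = 2, s = -7 − 6·8 = -55, t = 15 − 6·(-17) = 117  (check: 502·(-55) + 236·117 = 2)
The row with r = 2 (the gcd) gives the Bezout coefficients s = -55, t = 117.
Result: 502 · (-55) + 236 · (117) = 2.

gcd(502, 236) = 2; s = -55, t = 117 (check: 502·(-55) + 236·117 = 2).


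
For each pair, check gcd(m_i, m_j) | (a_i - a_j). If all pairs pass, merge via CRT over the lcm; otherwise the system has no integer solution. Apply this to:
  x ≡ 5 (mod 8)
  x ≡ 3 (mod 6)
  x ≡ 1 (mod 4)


Moduli 8, 6, 4 are not pairwise coprime, so CRT works modulo lcm(m_i) when all pairwise compatibility conditions hold.
Pairwise compatibility: gcd(m_i, m_j) must divide a_i - a_j for every pair.
Merge one congruence at a time:
  Start: x ≡ 5 (mod 8).
  Combine with x ≡ 3 (mod 6): gcd(8, 6) = 2; 3 - 5 = -2, which IS divisible by 2, so compatible.
    Write x = 5 + 8·t and substitute into x ≡ 3 (mod 6): 8·t ≡ 3 − 5 = -2 (mod 6).
    Divide the congruence (and modulus) by g = 2: 4·t ≡ -1 (mod 3).
    Reduce coefficients mod 3: 1·t ≡ 2 (mod 3).
    So t ≡ 2 (mod 3).
    Then x = 5 + 8·2 = 21, valid modulo lcm(8, 6) = 24: x ≡ 21 (mod 24).
  Combine with x ≡ 1 (mod 4): gcd(24, 4) = 4; 1 - 21 = -20, which IS divisible by 4, so compatible.
    Write x = 21 + 24·t and substitute into x ≡ 1 (mod 4): 24·t ≡ 1 − 21 = -20 (mod 4).
    Divide the congruence (and modulus) by g = 4: 6·t ≡ -5 (mod 1).
    Modulo 1 every t works; take t = 0.
    Then x = 21 + 24·0 = 21, valid modulo lcm(24, 4) = 24: x ≡ 21 (mod 24).
Verify: 21 mod 8 = 5, 21 mod 6 = 3, 21 mod 4 = 1.

x ≡ 21 (mod 24).


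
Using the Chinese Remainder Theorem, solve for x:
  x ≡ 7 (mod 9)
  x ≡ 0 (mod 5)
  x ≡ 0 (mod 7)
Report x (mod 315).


Moduli 9, 5, 7 are pairwise coprime; by CRT there is a unique solution modulo M = 9 · 5 · 7 = 315.
Solve pairwise, accumulating the modulus:
  Start with x ≡ 7 (mod 9).
  Combine with x ≡ 0 (mod 5): since gcd(9, 5) = 1, we get a unique residue mod 45.
    Write x = 7 + 9·t and substitute into x ≡ 0 (mod 5): 9·t ≡ 0 − 7 = -7 (mod 5).
    Reduce coefficients mod 5: 4·t ≡ 3 (mod 5).
    The inverse of 4 mod 5 is 4 (since 4·4 = 16 = 3·5 + 1), so t ≡ 4·3 = 12 ≡ 2 (mod 5).
    Then x = 7 + 9·2 = 25, valid modulo lcm(9, 5) = 45: x ≡ 25 (mod 45).
  Combine with x ≡ 0 (mod 7): since gcd(45, 7) = 1, we get a unique residue mod 315.
    Write x = 25 + 45·t and substitute into x ≡ 0 (mod 7): 45·t ≡ 0 − 25 = -25 (mod 7).
    Reduce coefficients mod 7: 3·t ≡ 3 (mod 7).
    The inverse of 3 mod 7 is 5 (since 3·5 = 15 = 2·7 + 1), so t ≡ 5·3 = 15 ≡ 1 (mod 7).
    Then x = 25 + 45·1 = 70, valid modulo lcm(45, 7) = 315: x ≡ 70 (mod 315).
Verify: 70 mod 9 = 7 ✓, 70 mod 5 = 0 ✓, 70 mod 7 = 0 ✓.

x ≡ 70 (mod 315).
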